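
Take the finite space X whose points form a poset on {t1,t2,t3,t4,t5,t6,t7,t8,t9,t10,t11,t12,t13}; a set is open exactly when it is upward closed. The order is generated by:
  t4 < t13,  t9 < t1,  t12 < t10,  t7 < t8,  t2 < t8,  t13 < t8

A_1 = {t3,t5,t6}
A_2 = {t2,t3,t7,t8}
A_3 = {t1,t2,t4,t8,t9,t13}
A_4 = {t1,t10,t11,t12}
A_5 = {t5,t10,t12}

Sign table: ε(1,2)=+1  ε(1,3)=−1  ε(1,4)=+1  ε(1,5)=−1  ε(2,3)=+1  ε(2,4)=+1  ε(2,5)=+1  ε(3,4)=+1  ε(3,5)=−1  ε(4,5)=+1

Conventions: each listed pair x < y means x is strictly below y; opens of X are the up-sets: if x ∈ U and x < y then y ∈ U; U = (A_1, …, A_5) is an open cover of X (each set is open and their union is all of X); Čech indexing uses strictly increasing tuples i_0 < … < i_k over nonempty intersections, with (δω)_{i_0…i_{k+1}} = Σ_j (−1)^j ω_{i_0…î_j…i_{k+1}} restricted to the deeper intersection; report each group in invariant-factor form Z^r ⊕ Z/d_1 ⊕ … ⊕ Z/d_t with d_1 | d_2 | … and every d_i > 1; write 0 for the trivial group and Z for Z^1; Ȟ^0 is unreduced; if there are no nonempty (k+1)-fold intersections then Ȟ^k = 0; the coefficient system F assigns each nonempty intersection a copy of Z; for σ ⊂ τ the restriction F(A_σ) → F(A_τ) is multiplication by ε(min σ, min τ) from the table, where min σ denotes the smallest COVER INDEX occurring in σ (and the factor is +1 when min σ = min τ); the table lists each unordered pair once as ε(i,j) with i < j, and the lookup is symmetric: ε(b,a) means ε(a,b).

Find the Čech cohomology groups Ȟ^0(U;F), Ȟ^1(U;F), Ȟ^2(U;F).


intersection data:
  A12={t3} A15={t5} A23={t2,t8} A34={t1} A45={t10,t12}
C dims 5,5; δ0: rk 5, SNF 1^4·2
Ȟ^0 = (5 − 5) − 0 = 0, so Ȟ^0 ≅ 0
Ȟ^1 = (5 − 0) − 5 = 0 plus torsion [2], so Ȟ^1 ≅ Z/2
Ȟ^2 = (0 − 0) − 0 = 0, so Ȟ^2 ≅ 0

Ȟ^0 ≅ 0, Ȟ^1 ≅ Z/2, Ȟ^2 ≅ 0


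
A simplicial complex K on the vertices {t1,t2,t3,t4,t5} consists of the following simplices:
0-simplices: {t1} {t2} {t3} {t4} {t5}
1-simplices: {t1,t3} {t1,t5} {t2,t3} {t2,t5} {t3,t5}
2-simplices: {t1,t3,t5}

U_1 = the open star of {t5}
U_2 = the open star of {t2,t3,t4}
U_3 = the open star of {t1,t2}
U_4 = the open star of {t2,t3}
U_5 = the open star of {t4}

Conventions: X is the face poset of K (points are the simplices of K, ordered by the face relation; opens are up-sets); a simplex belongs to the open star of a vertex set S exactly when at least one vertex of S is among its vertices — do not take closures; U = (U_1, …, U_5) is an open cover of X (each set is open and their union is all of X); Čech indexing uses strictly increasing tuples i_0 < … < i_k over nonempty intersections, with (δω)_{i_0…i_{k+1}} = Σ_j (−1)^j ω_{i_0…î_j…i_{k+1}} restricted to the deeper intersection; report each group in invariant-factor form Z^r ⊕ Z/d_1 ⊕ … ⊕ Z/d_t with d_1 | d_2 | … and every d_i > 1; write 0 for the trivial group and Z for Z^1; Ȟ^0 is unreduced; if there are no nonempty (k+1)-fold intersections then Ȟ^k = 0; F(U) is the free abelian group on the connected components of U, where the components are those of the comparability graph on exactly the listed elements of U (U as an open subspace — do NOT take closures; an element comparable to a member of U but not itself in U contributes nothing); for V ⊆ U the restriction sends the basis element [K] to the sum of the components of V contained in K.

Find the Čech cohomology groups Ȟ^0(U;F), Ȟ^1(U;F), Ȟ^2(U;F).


Ȟ^0 = Z^2; Ȟ^1 = Z; Ȟ^2 = 0

intersection data:
  U1={{t5},{t1,t5},{t2,t5},{t3,t5},{t1,t3,t5}} U2={{t2},{t3},{t4},{t1,t3},{t2,t3},{t2,t5},{t3,t5},{t1,t3,t5}} U3={{t1},{t2},{t1,t3},{t1,t5},{t2,t3},{t2,t5},{t1,t3,t5}} U4={{t2},{t3},{t1,t3},{t2,t3},{t2,t5},{t3,t5},{t1,t3,t5}} U5={{t4}}
  U12={{t2,t5},{t3,t5},{t1,t3,t5}} U13={{t1,t5},{t2,t5},{t1,t3,t5}} U14={{t2,t5},{t3,t5},{t1,t3,t5}} U23={{t2},{t1,t3},{t2,t3},{t2,t5},{t1,t3,t5}} U24={{t2},{t3},{t1,t3},{t2,t3},{t2,t5},{t3,t5},{t1,t3,t5}} U25={{t4}} U34={{t2},{t1,t3},{t2,t3},{t2,t5},{t1,t3,t5}}
  U123={{t2,t5},{t1,t3,t5}} U124={{t2,t5},{t3,t5},{t1,t3,t5}} U134={{t2,t5},{t1,t3,t5}} U234={{t2},{t1,t3},{t2,t3},{t2,t5},{t1,t3,t5}}
  U1234={{t2,t5},{t1,t3,t5}}
components per intersection:
  U1: {{t5},{t1,t5},{t2,t5},{t3,t5},{t1,t3,t5}}
  U2: {{t2},{t3},{t1,t3},{t2,t3},{t2,t5},{t3,t5},{t1,t3,t5}} {{t4}}
  U3: {{t1},{t1,t3},{t1,t5},{t1,t3,t5}} {{t2},{t2,t3},{t2,t5}}
  U4: {{t2},{t3},{t1,t3},{t2,t3},{t2,t5},{t3,t5},{t1,t3,t5}}
  U5: {{t4}}
  U12: {{t2,t5}} {{t3,t5},{t1,t3,t5}}
  U13: {{t1,t5},{t1,t3,t5}} {{t2,t5}}
  U14: {{t2,t5}} {{t3,t5},{t1,t3,t5}}
  U23: {{t2},{t2,t3},{t2,t5}} {{t1,t3},{t1,t3,t5}}
  U24: {{t2},{t3},{t1,t3},{t2,t3},{t2,t5},{t3,t5},{t1,t3,t5}}
  U25: {{t4}}
  U34: {{t2},{t2,t3},{t2,t5}} {{t1,t3},{t1,t3,t5}}
  U123: {{t2,t5}} {{t1,t3,t5}}
  U124: {{t2,t5}} {{t3,t5},{t1,t3,t5}}
  U134: {{t2,t5}} {{t1,t3,t5}}
  U234: {{t2},{t2,t3},{t2,t5}} {{t1,t3},{t1,t3,t5}}
  U1234: {{t2,t5}} {{t1,t3,t5}}
C dims 7,12,8,2; δ0: rk 5, SNF 1^5; δ1: rk 6, SNF 1^6; δ2: rk 2, SNF 1^2
Ȟ^0 = (7 − 5) − 0 = 2, so Ȟ^0 ≅ Z^2
Ȟ^1 = (12 − 6) − 5 = 1, so Ȟ^1 ≅ Z
Ȟ^2 = (8 − 2) − 6 = 0, so Ȟ^2 ≅ 0


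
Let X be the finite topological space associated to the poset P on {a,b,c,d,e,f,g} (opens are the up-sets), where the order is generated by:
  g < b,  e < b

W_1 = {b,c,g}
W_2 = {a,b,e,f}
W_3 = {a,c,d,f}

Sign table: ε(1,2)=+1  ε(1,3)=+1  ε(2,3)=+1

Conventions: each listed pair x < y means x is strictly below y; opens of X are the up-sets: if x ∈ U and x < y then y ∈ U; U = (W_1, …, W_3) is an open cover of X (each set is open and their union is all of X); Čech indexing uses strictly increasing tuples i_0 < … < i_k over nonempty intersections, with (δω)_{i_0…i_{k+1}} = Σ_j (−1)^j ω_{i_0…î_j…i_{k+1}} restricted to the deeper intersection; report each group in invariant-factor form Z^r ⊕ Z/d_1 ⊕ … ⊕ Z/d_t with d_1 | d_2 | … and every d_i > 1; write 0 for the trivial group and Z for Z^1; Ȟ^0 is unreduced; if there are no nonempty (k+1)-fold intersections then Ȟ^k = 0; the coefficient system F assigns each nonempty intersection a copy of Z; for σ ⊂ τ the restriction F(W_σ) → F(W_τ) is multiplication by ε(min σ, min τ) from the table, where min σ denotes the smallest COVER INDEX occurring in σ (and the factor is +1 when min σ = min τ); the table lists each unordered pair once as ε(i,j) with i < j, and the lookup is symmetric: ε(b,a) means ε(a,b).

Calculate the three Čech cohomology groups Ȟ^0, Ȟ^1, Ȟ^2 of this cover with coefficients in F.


Ȟ^0 ≅ Z, Ȟ^1 ≅ Z, Ȟ^2 ≅ 0

intersection data:
  W12={b} W13={c} W23={a,f}
C dims 3,3; δ0: rk 2, SNF 1^2
Ȟ^0 = (3 − 2) − 0 = 1, so Ȟ^0 ≅ Z
Ȟ^1 = (3 − 0) − 2 = 1, so Ȟ^1 ≅ Z
Ȟ^2 = (0 − 0) − 0 = 0, so Ȟ^2 ≅ 0


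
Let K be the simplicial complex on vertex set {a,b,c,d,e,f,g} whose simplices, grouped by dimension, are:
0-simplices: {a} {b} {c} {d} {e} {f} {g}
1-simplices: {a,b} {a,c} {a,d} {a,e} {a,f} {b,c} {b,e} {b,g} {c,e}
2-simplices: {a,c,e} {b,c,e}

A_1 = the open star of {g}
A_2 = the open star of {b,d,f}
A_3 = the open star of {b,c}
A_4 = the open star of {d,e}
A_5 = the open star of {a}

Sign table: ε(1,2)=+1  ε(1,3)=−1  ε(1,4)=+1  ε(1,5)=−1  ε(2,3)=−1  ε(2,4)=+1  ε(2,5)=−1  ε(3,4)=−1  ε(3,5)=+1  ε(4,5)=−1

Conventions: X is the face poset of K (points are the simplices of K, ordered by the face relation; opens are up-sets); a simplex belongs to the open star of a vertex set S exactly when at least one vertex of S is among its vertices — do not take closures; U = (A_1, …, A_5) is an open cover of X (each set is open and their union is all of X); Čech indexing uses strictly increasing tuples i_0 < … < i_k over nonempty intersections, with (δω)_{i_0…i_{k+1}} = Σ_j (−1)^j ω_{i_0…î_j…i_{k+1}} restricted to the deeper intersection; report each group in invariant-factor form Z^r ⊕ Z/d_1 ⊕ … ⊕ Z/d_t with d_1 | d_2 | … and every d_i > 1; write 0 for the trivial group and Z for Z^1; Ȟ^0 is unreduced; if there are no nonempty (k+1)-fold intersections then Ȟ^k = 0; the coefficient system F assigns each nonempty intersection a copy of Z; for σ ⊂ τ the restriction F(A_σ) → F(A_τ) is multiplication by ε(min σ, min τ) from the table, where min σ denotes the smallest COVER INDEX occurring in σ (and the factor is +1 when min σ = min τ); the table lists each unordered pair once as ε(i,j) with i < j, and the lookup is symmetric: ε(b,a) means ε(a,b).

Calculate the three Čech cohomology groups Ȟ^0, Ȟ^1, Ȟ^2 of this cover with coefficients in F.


Ȟ^0 = Z, Ȟ^1 = 0, Ȟ^2 = Z

nerve simplices:
  A1={{g},{b,g}} A2={{b},{d},{f},{a,b},{a,d},{a,f},{b,c},{b,e},{b,g},{b,c,e}} A3={{b},{c},{a,b},{a,c},{b,c},{b,e},{b,g},{c,e},{a,c,e},{b,c,e}} A4={{d},{e},{a,d},{a,e},{b,e},{c,e},{a,c,e},{b,c,e}} A5={{a},{a,b},{a,c},{a,d},{a,e},{a,f},{a,c,e}}
  A12={{b,g}} A13={{b,g}} A23={{b},{a,b},{b,c},{b,e},{b,g},{b,c,e}} A24={{d},{a,d},{b,e},{b,c,e}} A25={{a,b},{a,d},{a,f}} A34={{b,e},{c,e},{a,c,e},{b,c,e}} A35={{a,b},{a,c},{a,c,e}} A45={{a,d},{a,e},{a,c,e}}
  A123={{b,g}} A234={{b,e},{b,c,e}} A235={{a,b}} A245={{a,d}} A345={{a,c,e}}
C dims 5,8,5; δ0: rk 4, SNF 1^4; δ1: rk 4, SNF 1^4
degree 0: 5−4−0 = 1 → Ȟ^0 ≅ Z
degree 1: 8−4−4 = 0 → Ȟ^1 ≅ 0
degree 2: 5−0−4 = 1 → Ȟ^2 ≅ Z


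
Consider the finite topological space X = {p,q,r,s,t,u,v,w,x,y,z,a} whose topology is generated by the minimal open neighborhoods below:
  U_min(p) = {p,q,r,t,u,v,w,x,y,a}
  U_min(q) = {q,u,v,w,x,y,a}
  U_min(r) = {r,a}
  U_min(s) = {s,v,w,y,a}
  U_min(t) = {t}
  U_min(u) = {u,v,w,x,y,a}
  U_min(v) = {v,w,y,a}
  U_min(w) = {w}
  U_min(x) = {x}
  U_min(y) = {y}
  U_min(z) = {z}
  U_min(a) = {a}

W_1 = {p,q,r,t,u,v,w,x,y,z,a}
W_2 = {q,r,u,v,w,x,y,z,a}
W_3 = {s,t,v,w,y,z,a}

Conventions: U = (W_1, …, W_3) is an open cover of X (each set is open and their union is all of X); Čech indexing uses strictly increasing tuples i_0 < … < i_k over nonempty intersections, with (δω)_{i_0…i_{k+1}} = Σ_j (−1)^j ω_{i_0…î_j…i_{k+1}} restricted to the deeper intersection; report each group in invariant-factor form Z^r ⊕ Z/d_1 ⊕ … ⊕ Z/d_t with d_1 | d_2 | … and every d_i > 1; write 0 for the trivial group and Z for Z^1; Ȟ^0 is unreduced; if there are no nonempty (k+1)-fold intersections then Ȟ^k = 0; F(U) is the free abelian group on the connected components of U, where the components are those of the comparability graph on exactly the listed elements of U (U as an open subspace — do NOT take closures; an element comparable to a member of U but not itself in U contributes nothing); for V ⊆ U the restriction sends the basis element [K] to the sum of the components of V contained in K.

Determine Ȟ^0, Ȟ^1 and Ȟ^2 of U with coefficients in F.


Ȟ^0(U;F) ≅ Z^2,  Ȟ^1(U;F) ≅ 0,  Ȟ^2(U;F) ≅ 0

cover nerve:
  W12={q,r,u,v,w,x,y,z,a} W13={t,v,w,y,z,a} W23={v,w,y,z,a}
  W123={v,w,y,z,a}
components per intersection:
  W1: {p,q,r,t,u,v,w,x,y,a} {z}
  W2: {q,r,u,v,w,x,y,a} {z}
  W3: {s,v,w,y,a} {t} {z}
  W12: {q,r,u,v,w,x,y,a} {z}
  W13: {t} {v,w,y,a} {z}
  W23: {v,w,y,a} {z}
  W123: {v,w,y,a} {z}
C dims 7,7,2; δ0: rk 5, SNF 1^5; δ1: rk 2, SNF 1^2
Ȟ^0: (7−5)−0=2 ⇒ Z^2
Ȟ^1: (7−2)−5=0 ⇒ 0
Ȟ^2: (2−0)−2=0 ⇒ 0


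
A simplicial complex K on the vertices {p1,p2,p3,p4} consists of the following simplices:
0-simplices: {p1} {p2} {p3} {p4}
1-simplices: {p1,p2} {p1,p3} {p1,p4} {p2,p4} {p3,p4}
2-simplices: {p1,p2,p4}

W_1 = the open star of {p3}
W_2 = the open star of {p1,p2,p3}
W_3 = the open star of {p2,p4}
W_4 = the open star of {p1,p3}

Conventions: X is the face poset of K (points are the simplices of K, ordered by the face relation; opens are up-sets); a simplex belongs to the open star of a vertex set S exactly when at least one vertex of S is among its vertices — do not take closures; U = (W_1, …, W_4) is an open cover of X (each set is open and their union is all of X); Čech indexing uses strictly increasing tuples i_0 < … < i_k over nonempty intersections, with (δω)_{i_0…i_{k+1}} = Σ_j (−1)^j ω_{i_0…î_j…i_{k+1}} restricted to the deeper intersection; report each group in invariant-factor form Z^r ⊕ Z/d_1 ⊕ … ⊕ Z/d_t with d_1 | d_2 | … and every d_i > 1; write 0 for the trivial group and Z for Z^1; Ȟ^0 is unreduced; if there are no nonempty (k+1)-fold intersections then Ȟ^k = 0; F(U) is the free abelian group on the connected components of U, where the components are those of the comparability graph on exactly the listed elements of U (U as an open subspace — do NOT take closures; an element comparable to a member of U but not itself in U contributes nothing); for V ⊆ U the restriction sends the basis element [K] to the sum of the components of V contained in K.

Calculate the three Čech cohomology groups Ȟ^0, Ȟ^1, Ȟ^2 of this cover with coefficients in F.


Ȟ^0(U;F) ≅ Z,  Ȟ^1(U;F) ≅ Z,  Ȟ^2(U;F) ≅ 0

cover nerve:
  W1={{p3},{p1,p3},{p3,p4}} W2={{p1},{p2},{p3},{p1,p2},{p1,p3},{p1,p4},{p2,p4},{p3,p4},{p1,p2,p4}} W3={{p2},{p4},{p1,p2},{p1,p4},{p2,p4},{p3,p4},{p1,p2,p4}} W4={{p1},{p3},{p1,p2},{p1,p3},{p1,p4},{p3,p4},{p1,p2,p4}}
  W12={{p3},{p1,p3},{p3,p4}} W13={{p3,p4}} W14={{p3},{p1,p3},{p3,p4}} W23={{p2},{p1,p2},{p1,p4},{p2,p4},{p3,p4},{p1,p2,p4}} W24={{p1},{p3},{p1,p2},{p1,p3},{p1,p4},{p3,p4},{p1,p2,p4}} W34={{p1,p2},{p1,p4},{p3,p4},{p1,p2,p4}}
  W123={{p3,p4}} W124={{p3},{p1,p3},{p3,p4}} W134={{p3,p4}} W234={{p1,p2},{p1,p4},{p3,p4},{p1,p2,p4}}
  W1234={{p3,p4}}
components per intersection:
  W1: {{p3},{p1,p3},{p3,p4}}
  W2: {{p1},{p2},{p3},{p1,p2},{p1,p3},{p1,p4},{p2,p4},{p3,p4},{p1,p2,p4}}
  W3: {{p2},{p4},{p1,p2},{p1,p4},{p2,p4},{p3,p4},{p1,p2,p4}}
  W4: {{p1},{p3},{p1,p2},{p1,p3},{p1,p4},{p3,p4},{p1,p2,p4}}
  W12: {{p3},{p1,p3},{p3,p4}}
  W13: {{p3,p4}}
  W14: {{p3},{p1,p3},{p3,p4}}
  W23: {{p2},{p1,p2},{p1,p4},{p2,p4},{p1,p2,p4}} {{p3,p4}}
  W24: {{p1},{p3},{p1,p2},{p1,p3},{p1,p4},{p3,p4},{p1,p2,p4}}
  W34: {{p1,p2},{p1,p4},{p1,p2,p4}} {{p3,p4}}
  W123: {{p3,p4}}
  W124: {{p3},{p1,p3},{p3,p4}}
  W134: {{p3,p4}}
  W234: {{p1,p2},{p1,p4},{p1,p2,p4}} {{p3,p4}}
  W1234: {{p3,p4}}
C dims 4,8,5,1; δ0: rk 3, SNF 1^3; δ1: rk 4, SNF 1^4; δ2: rk 1, SNF 1^1
Ȟ^0: (4−3)−0=1 ⇒ Z
Ȟ^1: (8−4)−3=1 ⇒ Z
Ȟ^2: (5−1)−4=0 ⇒ 0


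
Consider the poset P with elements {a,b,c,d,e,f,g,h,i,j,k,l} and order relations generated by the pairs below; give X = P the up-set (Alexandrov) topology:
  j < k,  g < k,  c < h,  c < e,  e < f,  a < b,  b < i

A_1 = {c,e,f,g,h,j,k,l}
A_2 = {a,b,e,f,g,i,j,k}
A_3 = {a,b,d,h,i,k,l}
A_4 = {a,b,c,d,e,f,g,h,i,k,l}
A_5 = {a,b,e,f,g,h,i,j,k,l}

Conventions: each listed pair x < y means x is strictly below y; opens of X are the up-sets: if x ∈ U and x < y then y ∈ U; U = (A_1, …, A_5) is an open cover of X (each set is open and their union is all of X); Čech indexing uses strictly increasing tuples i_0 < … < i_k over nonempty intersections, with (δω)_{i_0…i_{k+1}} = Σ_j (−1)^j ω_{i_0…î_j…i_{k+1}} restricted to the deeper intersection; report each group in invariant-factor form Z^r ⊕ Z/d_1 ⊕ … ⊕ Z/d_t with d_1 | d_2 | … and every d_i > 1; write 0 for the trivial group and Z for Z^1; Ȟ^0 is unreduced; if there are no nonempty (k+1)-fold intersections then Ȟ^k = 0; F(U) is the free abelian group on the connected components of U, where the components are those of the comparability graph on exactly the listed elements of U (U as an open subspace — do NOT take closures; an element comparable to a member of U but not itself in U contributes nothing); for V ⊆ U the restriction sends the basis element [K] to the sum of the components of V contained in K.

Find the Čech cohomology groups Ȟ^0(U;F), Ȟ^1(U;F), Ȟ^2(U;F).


nerve of the cover:
  A12={e,f,g,j,k} A13={h,k,l} A14={c,e,f,g,h,k,l} A15={e,f,g,h,j,k,l} A23={a,b,i,k} A24={a,b,e,f,g,i,k} A25={a,b,e,f,g,i,j,k} A34={a,b,d,h,i,k,l} A35={a,b,h,i,k,l} A45={a,b,e,f,g,h,i,k,l}
  A123={k} A124={e,f,g,k} A125={e,f,g,j,k} A134={h,k,l} A135={h,k,l} A145={e,f,g,h,k,l} A234={a,b,i,k} A235={a,b,i,k} A245={a,b,e,f,g,i,k} A345={a,b,h,i,k,l}
  A1234={k} A1235={k} A1245={e,f,g,k} A1345={h,k,l} A2345={a,b,i,k}
  A12345={k}
components per intersection:
  A1: {c,e,f,h} {g,j,k} {l}
  A2: {a,b,i} {e,f} {g,j,k}
  A3: {a,b,i} {d} {h} {k} {l}
  A4: {a,b,i} {c,e,f,h} {d} {g,k} {l}
  A5: {a,b,i} {e,f} {g,j,k} {h} {l}
  A12: {e,f} {g,j,k}
  A13: {h} {k} {l}
  A14: {c,e,f,h} {g,k} {l}
  A15: {e,f} {g,j,k} {h} {l}
  A23: {a,b,i} {k}
  A24: {a,b,i} {e,f} {g,k}
  A25: {a,b,i} {e,f} {g,j,k}
  A34: {a,b,i} {d} {h} {k} {l}
  A35: {a,b,i} {h} {k} {l}
  A45: {a,b,i} {e,f} {g,k} {h} {l}
  A123: {k}
  A124: {e,f} {g,k}
  A125: {e,f} {g,j,k}
  A134: {h} {k} {l}
  A135: {h} {k} {l}
  A145: {e,f} {g,k} {h} {l}
  A234: {a,b,i} {k}
  A235: {a,b,i} {k}
  A245: {a,b,i} {e,f} {g,k}
  A345: {a,b,i} {h} {k} {l}
  A1234: {k}
  A1235: {k}
  A1245: {e,f} {g,k}
  A1345: {h} {k} {l}
  A2345: {a,b,i} {k}
  A12345: {k}
C dims 21,34,26,9; δ0: rk 16, SNF 1^16; δ1: rk 18, SNF 1^18; δ2: rk 8, SNF 1^8
Ȟ^0 = (21 − 16) − 0 = 5, so Ȟ^0 ≅ Z^5
Ȟ^1 = (34 − 18) − 16 = 0, so Ȟ^1 ≅ 0
Ȟ^2 = (26 − 8) − 18 = 0, so Ȟ^2 ≅ 0

Ȟ^0 = Z^5; Ȟ^1 = 0; Ȟ^2 = 0


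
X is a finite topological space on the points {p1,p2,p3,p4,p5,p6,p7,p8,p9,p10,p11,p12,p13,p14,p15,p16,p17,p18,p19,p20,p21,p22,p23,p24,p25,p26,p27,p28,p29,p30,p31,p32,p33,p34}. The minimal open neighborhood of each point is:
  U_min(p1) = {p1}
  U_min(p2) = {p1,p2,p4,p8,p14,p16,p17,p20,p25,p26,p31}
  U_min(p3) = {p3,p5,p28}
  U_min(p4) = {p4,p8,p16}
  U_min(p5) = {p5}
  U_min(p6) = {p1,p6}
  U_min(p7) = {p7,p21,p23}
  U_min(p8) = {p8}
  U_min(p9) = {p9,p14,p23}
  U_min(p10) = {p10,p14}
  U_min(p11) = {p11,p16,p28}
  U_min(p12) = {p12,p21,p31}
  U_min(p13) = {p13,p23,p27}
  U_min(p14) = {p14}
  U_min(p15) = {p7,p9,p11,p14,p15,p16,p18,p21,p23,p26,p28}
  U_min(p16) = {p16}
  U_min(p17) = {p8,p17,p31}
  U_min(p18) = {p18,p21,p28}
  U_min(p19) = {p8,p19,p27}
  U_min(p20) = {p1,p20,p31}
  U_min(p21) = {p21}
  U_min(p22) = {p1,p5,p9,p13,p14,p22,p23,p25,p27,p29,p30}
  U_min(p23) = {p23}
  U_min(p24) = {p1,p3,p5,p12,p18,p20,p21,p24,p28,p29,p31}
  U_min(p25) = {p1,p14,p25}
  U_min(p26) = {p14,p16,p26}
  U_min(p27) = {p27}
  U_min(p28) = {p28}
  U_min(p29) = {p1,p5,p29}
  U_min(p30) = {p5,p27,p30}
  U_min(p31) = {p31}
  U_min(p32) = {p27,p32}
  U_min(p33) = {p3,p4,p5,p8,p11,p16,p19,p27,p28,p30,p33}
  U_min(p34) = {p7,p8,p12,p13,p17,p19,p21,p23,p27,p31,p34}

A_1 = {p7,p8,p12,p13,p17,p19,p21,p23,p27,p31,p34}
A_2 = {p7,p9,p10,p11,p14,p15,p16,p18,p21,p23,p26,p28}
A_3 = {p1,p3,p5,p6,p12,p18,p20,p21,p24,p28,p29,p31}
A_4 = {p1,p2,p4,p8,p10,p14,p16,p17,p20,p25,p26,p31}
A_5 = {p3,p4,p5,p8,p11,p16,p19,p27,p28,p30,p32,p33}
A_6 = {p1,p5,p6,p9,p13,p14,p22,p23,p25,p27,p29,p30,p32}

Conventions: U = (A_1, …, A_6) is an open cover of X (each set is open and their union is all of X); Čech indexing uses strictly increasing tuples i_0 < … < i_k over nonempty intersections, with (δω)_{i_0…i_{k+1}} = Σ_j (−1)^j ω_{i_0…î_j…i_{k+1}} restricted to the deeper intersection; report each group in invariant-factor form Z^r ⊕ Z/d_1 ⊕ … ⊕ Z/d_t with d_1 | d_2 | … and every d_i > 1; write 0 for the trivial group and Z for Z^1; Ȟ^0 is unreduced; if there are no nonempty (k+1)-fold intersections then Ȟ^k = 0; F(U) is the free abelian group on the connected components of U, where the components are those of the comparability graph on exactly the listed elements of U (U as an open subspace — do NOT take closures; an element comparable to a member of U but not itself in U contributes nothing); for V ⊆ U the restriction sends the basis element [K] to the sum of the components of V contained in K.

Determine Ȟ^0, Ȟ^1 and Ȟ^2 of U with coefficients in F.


intersection data:
  A12={p7,p21,p23} A13={p12,p21,p31} A14={p8,p17,p31} A15={p8,p19,p27} A16={p13,p23,p27} A23={p18,p21,p28} A24={p10,p14,p16,p26} A25={p11,p16,p28} A26={p9,p14,p23} A34={p1,p20,p31} A35={p3,p5,p28} A36={p1,p5,p6,p29} A45={p4,p8,p16} A46={p1,p14,p25} A56={p5,p27,p30,p32}
  A123={p21} A126={p23} A134={p31} A145={p8} A156={p27} A235={p28} A245={p16} A246={p14} A346={p1} A356={p5}
components per intersection:
  A1: {p7,p8,p12,p13,p17,p19,p21,p23,p27,p31,p34}
  A2: {p7,p9,p10,p11,p14,p15,p16,p18,p21,p23,p26,p28}
  A3: {p1,p3,p5,p6,p12,p18,p20,p21,p24,p28,p29,p31}
  A4: {p1,p2,p4,p8,p10,p14,p16,p17,p20,p25,p26,p31}
  A5: {p3,p4,p5,p8,p11,p16,p19,p27,p28,p30,p32,p33}
  A6: {p1,p5,p6,p9,p13,p14,p22,p23,p25,p27,p29,p30,p32}
  A12: {p7,p21,p23}
  A13: {p12,p21,p31}
  A14: {p8,p17,p31}
  A15: {p8,p19,p27}
  A16: {p13,p23,p27}
  A23: {p18,p21,p28}
  A24: {p10,p14,p16,p26}
  A25: {p11,p16,p28}
  A26: {p9,p14,p23}
  A34: {p1,p20,p31}
  A35: {p3,p5,p28}
  A36: {p1,p5,p6,p29}
  A45: {p4,p8,p16}
  A46: {p1,p14,p25}
  A56: {p5,p27,p30,p32}
  A123: {p21}
  A126: {p23}
  A134: {p31}
  A145: {p8}
  A156: {p27}
  A235: {p28}
  A245: {p16}
  A246: {p14}
  A346: {p1}
  A356: {p5}
C dims 6,15,10; δ0: rk 5, SNF 1^5; δ1: rk 10, SNF 1^9·2
Ȟ^0 = (6 − 5) − 0 = 1, so Ȟ^0 ≅ Z
Ȟ^1 = (15 − 10) − 5 = 0, so Ȟ^1 ≅ 0
Ȟ^2 = (10 − 0) − 10 = 0 plus torsion [2], so Ȟ^2 ≅ Z/2

Ȟ^0 = Z, Ȟ^1 = 0 and Ȟ^2 = Z/2


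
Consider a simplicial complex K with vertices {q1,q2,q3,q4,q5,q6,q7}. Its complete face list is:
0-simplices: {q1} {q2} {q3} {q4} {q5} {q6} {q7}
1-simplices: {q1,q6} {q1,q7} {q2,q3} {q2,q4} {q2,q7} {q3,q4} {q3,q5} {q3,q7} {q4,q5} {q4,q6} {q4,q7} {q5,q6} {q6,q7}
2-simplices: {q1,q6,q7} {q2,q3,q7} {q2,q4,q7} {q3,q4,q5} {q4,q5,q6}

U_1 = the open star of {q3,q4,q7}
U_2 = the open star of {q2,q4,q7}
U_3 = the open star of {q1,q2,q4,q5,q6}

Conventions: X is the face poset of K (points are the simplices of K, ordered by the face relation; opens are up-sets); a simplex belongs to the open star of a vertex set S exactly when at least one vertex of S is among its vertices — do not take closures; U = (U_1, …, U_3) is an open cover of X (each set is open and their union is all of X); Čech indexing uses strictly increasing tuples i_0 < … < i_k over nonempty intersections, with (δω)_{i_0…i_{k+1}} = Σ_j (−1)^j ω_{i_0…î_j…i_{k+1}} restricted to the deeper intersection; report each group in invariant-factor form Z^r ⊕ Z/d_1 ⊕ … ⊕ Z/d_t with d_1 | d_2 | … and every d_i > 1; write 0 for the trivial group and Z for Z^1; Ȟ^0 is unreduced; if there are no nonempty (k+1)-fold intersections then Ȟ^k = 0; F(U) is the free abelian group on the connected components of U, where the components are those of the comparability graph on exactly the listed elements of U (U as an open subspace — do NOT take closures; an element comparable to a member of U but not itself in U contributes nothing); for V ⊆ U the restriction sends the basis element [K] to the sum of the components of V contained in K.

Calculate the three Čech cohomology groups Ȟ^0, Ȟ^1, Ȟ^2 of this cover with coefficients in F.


Ȟ^0(U;F) ≅ Z,  Ȟ^1(U;F) ≅ Z,  Ȟ^2(U;F) ≅ 0

nerve simplices:
  U1={{q3},{q4},{q7},{q1,q7},{q2,q3},{q2,q4},{q2,q7},{q3,q4},{q3,q5},{q3,q7},{q4,q5},{q4,q6},{q4,q7},{q6,q7},{q1,q6,q7},{q2,q3,q7},{q2,q4,q7},{q3,q4,q5},{q4,q5,q6}} U2={{q2},{q4},{q7},{q1,q7},{q2,q3},{q2,q4},{q2,q7},{q3,q4},{q3,q7},{q4,q5},{q4,q6},{q4,q7},{q6,q7},{q1,q6,q7},{q2,q3,q7},{q2,q4,q7},{q3,q4,q5},{q4,q5,q6}} U3={{q1},{q2},{q4},{q5},{q6},{q1,q6},{q1,q7},{q2,q3},{q2,q4},{q2,q7},{q3,q4},{q3,q5},{q4,q5},{q4,q6},{q4,q7},{q5,q6},{q6,q7},{q1,q6,q7},{q2,q3,q7},{q2,q4,q7},{q3,q4,q5},{q4,q5,q6}}
  U12={{q4},{q7},{q1,q7},{q2,q3},{q2,q4},{q2,q7},{q3,q4},{q3,q7},{q4,q5},{q4,q6},{q4,q7},{q6,q7},{q1,q6,q7},{q2,q3,q7},{q2,q4,q7},{q3,q4,q5},{q4,q5,q6}} U13={{q4},{q1,q7},{q2,q3},{q2,q4},{q2,q7},{q3,q4},{q3,q5},{q4,q5},{q4,q6},{q4,q7},{q6,q7},{q1,q6,q7},{q2,q3,q7},{q2,q4,q7},{q3,q4,q5},{q4,q5,q6}} U23={{q2},{q4},{q1,q7},{q2,q3},{q2,q4},{q2,q7},{q3,q4},{q4,q5},{q4,q6},{q4,q7},{q6,q7},{q1,q6,q7},{q2,q3,q7},{q2,q4,q7},{q3,q4,q5},{q4,q5,q6}}
  U123={{q4},{q1,q7},{q2,q3},{q2,q4},{q2,q7},{q3,q4},{q4,q5},{q4,q6},{q4,q7},{q6,q7},{q1,q6,q7},{q2,q3,q7},{q2,q4,q7},{q3,q4,q5},{q4,q5,q6}}
components per intersection:
  U1: {{q3},{q4},{q7},{q1,q7},{q2,q3},{q2,q4},{q2,q7},{q3,q4},{q3,q5},{q3,q7},{q4,q5},{q4,q6},{q4,q7},{q6,q7},{q1,q6,q7},{q2,q3,q7},{q2,q4,q7},{q3,q4,q5},{q4,q5,q6}}
  U2: {{q2},{q4},{q7},{q1,q7},{q2,q3},{q2,q4},{q2,q7},{q3,q4},{q3,q7},{q4,q5},{q4,q6},{q4,q7},{q6,q7},{q1,q6,q7},{q2,q3,q7},{q2,q4,q7},{q3,q4,q5},{q4,q5,q6}}
  U3: {{q1},{q2},{q4},{q5},{q6},{q1,q6},{q1,q7},{q2,q3},{q2,q4},{q2,q7},{q3,q4},{q3,q5},{q4,q5},{q4,q6},{q4,q7},{q5,q6},{q6,q7},{q1,q6,q7},{q2,q3,q7},{q2,q4,q7},{q3,q4,q5},{q4,q5,q6}}
  U12: {{q4},{q7},{q1,q7},{q2,q3},{q2,q4},{q2,q7},{q3,q4},{q3,q7},{q4,q5},{q4,q6},{q4,q7},{q6,q7},{q1,q6,q7},{q2,q3,q7},{q2,q4,q7},{q3,q4,q5},{q4,q5,q6}}
  U13: {{q4},{q2,q3},{q2,q4},{q2,q7},{q3,q4},{q3,q5},{q4,q5},{q4,q6},{q4,q7},{q2,q3,q7},{q2,q4,q7},{q3,q4,q5},{q4,q5,q6}} {{q1,q7},{q6,q7},{q1,q6,q7}}
  U23: {{q2},{q4},{q2,q3},{q2,q4},{q2,q7},{q3,q4},{q4,q5},{q4,q6},{q4,q7},{q2,q3,q7},{q2,q4,q7},{q3,q4,q5},{q4,q5,q6}} {{q1,q7},{q6,q7},{q1,q6,q7}}
  U123: {{q4},{q2,q3},{q2,q4},{q2,q7},{q3,q4},{q4,q5},{q4,q6},{q4,q7},{q2,q3,q7},{q2,q4,q7},{q3,q4,q5},{q4,q5,q6}} {{q1,q7},{q6,q7},{q1,q6,q7}}
C dims 3,5,2; δ0: rk 2, SNF 1^2; δ1: rk 2, SNF 1^2
degree 0: 3−2−0 = 1 → Ȟ^0 ≅ Z
degree 1: 5−2−2 = 1 → Ȟ^1 ≅ Z
degree 2: 2−0−2 = 0 → Ȟ^2 ≅ 0


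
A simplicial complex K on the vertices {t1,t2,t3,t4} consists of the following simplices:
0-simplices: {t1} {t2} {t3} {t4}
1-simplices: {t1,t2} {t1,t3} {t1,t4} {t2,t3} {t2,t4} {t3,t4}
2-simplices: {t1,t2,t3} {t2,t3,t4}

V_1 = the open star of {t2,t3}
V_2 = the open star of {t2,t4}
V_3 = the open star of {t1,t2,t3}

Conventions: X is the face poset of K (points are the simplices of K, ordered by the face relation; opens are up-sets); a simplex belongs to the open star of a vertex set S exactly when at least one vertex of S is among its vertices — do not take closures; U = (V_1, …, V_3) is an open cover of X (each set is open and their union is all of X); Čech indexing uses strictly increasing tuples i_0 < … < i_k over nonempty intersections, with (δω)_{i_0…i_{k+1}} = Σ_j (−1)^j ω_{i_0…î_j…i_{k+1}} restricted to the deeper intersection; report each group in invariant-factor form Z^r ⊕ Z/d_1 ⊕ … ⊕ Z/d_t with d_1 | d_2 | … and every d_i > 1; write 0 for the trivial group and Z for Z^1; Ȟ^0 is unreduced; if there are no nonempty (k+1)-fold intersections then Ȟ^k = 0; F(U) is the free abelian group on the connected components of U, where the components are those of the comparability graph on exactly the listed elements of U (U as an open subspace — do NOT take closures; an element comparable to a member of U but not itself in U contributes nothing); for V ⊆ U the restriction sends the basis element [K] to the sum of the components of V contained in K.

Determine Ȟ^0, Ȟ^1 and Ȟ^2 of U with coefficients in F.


Ȟ^0 ≅ Z,  Ȟ^1 ≅ Z,  Ȟ^2 ≅ 0

nerve of the cover:
  V1={{t2},{t3},{t1,t2},{t1,t3},{t2,t3},{t2,t4},{t3,t4},{t1,t2,t3},{t2,t3,t4}} V2={{t2},{t4},{t1,t2},{t1,t4},{t2,t3},{t2,t4},{t3,t4},{t1,t2,t3},{t2,t3,t4}} V3={{t1},{t2},{t3},{t1,t2},{t1,t3},{t1,t4},{t2,t3},{t2,t4},{t3,t4},{t1,t2,t3},{t2,t3,t4}}
  V12={{t2},{t1,t2},{t2,t3},{t2,t4},{t3,t4},{t1,t2,t3},{t2,t3,t4}} V13={{t2},{t3},{t1,t2},{t1,t3},{t2,t3},{t2,t4},{t3,t4},{t1,t2,t3},{t2,t3,t4}} V23={{t2},{t1,t2},{t1,t4},{t2,t3},{t2,t4},{t3,t4},{t1,t2,t3},{t2,t3,t4}}
  V123={{t2},{t1,t2},{t2,t3},{t2,t4},{t3,t4},{t1,t2,t3},{t2,t3,t4}}
components per intersection:
  V1: {{t2},{t3},{t1,t2},{t1,t3},{t2,t3},{t2,t4},{t3,t4},{t1,t2,t3},{t2,t3,t4}}
  V2: {{t2},{t4},{t1,t2},{t1,t4},{t2,t3},{t2,t4},{t3,t4},{t1,t2,t3},{t2,t3,t4}}
  V3: {{t1},{t2},{t3},{t1,t2},{t1,t3},{t1,t4},{t2,t3},{t2,t4},{t3,t4},{t1,t2,t3},{t2,t3,t4}}
  V12: {{t2},{t1,t2},{t2,t3},{t2,t4},{t3,t4},{t1,t2,t3},{t2,t3,t4}}
  V13: {{t2},{t3},{t1,t2},{t1,t3},{t2,t3},{t2,t4},{t3,t4},{t1,t2,t3},{t2,t3,t4}}
  V23: {{t2},{t1,t2},{t2,t3},{t2,t4},{t3,t4},{t1,t2,t3},{t2,t3,t4}} {{t1,t4}}
  V123: {{t2},{t1,t2},{t2,t3},{t2,t4},{t3,t4},{t1,t2,t3},{t2,t3,t4}}
C dims 3,4,1; δ0: rk 2, SNF 1^2; δ1: rk 1, SNF 1^1
Ȟ^0 = (3 − 2) − 0 = 1, so Ȟ^0 ≅ Z
Ȟ^1 = (4 − 1) − 2 = 1, so Ȟ^1 ≅ Z
Ȟ^2 = (1 − 0) − 1 = 0, so Ȟ^2 ≅ 0


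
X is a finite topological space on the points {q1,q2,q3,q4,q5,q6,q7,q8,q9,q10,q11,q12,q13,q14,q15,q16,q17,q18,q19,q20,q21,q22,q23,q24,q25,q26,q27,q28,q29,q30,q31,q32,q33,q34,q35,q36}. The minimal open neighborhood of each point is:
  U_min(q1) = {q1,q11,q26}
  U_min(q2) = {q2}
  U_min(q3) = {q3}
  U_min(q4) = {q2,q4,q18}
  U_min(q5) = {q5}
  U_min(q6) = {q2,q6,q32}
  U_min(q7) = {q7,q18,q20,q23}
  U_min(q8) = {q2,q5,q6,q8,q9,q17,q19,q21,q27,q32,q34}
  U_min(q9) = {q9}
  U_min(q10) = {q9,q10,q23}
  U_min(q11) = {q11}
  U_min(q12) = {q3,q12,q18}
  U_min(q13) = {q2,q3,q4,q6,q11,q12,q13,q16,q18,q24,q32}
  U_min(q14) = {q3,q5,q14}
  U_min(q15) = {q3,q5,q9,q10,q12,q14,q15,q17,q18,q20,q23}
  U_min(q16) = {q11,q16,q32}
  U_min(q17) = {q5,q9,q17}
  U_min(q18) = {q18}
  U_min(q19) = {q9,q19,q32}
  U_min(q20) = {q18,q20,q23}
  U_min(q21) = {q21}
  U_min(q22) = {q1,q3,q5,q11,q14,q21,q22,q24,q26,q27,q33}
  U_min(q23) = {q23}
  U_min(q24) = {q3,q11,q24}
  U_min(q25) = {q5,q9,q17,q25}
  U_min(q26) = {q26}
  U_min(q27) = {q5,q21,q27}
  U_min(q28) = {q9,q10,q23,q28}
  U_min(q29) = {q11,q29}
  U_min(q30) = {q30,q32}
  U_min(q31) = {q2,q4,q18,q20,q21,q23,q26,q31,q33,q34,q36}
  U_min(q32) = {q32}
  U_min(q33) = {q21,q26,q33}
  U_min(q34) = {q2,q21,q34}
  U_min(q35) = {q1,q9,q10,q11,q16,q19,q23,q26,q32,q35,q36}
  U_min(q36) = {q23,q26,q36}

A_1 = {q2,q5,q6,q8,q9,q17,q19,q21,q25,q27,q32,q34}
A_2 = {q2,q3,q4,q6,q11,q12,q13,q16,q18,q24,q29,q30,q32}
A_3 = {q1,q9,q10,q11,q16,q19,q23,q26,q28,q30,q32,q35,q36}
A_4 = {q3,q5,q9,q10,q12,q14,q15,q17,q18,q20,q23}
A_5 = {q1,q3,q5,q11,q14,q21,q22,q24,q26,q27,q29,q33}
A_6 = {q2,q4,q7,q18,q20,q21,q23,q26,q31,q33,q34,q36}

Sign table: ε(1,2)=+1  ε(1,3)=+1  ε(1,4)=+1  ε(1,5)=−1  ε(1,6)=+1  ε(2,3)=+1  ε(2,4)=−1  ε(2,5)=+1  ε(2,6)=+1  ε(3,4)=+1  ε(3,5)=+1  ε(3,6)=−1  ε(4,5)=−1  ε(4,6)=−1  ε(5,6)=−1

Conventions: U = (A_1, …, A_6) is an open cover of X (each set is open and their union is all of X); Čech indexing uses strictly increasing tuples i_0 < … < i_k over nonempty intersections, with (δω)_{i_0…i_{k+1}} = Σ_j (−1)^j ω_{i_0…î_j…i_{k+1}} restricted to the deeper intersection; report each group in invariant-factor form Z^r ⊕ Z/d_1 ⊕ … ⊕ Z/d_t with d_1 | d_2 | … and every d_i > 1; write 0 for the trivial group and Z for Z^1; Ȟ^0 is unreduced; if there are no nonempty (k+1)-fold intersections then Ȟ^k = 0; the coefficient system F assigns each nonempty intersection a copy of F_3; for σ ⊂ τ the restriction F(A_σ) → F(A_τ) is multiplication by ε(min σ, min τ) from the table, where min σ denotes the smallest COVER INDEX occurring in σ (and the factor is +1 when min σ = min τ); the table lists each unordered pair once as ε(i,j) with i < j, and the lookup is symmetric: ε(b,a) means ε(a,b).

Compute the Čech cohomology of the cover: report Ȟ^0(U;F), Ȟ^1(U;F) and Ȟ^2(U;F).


nonempty overlaps:
  A12={q2,q6,q32} A13={q9,q19,q32} A14={q5,q9,q17} A15={q5,q21,q27} A16={q2,q21,q34} A23={q11,q16,q30,q32} A24={q3,q12,q18} A25={q3,q11,q24,q29} A26={q2,q4,q18} A34={q9,q10,q23} A35={q1,q11,q26} A36={q23,q26,q36} A45={q3,q5,q14} A46={q18,q20,q23} A56={q21,q26,q33}
  A123={q32} A126={q2} A134={q9} A145={q5} A156={q21} A235={q11} A245={q3} A246={q18} A346={q23} A356={q26}
C dims 6,15,10; δ0: rk_F3 6; δ1: rk_F3 9
degree 0: 6−6−0 = 0 → Ȟ^0 ≅ 0
degree 1: 15−9−6 = 0 → Ȟ^1 ≅ 0
degree 2: 10−0−9 = 1 → Ȟ^2 ≅ Z/3

Ȟ^0 ≅ 0, Ȟ^1 ≅ 0 and Ȟ^2 ≅ Z/3


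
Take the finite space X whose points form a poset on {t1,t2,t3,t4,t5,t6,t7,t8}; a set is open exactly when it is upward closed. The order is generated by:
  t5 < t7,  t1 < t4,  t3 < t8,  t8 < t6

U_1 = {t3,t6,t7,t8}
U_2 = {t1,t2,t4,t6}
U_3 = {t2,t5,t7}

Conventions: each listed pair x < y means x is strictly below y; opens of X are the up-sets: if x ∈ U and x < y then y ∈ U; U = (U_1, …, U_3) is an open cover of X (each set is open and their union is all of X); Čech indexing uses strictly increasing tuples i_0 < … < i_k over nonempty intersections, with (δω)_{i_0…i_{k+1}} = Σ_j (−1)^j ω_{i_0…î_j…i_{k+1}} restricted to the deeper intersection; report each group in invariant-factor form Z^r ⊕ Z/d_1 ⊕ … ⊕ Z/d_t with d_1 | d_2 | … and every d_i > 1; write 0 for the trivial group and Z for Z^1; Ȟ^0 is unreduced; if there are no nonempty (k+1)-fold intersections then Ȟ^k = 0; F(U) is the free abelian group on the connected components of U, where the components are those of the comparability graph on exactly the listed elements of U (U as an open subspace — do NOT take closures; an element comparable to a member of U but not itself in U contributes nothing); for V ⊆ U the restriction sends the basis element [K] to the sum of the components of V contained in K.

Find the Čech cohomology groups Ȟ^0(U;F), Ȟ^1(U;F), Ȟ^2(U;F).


intersection data:
  U12={t6} U13={t7} U23={t2}
components per intersection:
  U1: {t3,t6,t8} {t7}
  U2: {t1,t4} {t2} {t6}
  U3: {t2} {t5,t7}
  U12: {t6}
  U13: {t7}
  U23: {t2}
C dims 7,3; δ0: rk 3, SNF 1^3
Ȟ^0 = (7 − 3) − 0 = 4, so Ȟ^0 ≅ Z^4
Ȟ^1 = (3 − 0) − 3 = 0, so Ȟ^1 ≅ 0
Ȟ^2 = (0 − 0) − 0 = 0, so Ȟ^2 ≅ 0

Ȟ^0 ≅ Z^4, Ȟ^1 ≅ 0, Ȟ^2 ≅ 0


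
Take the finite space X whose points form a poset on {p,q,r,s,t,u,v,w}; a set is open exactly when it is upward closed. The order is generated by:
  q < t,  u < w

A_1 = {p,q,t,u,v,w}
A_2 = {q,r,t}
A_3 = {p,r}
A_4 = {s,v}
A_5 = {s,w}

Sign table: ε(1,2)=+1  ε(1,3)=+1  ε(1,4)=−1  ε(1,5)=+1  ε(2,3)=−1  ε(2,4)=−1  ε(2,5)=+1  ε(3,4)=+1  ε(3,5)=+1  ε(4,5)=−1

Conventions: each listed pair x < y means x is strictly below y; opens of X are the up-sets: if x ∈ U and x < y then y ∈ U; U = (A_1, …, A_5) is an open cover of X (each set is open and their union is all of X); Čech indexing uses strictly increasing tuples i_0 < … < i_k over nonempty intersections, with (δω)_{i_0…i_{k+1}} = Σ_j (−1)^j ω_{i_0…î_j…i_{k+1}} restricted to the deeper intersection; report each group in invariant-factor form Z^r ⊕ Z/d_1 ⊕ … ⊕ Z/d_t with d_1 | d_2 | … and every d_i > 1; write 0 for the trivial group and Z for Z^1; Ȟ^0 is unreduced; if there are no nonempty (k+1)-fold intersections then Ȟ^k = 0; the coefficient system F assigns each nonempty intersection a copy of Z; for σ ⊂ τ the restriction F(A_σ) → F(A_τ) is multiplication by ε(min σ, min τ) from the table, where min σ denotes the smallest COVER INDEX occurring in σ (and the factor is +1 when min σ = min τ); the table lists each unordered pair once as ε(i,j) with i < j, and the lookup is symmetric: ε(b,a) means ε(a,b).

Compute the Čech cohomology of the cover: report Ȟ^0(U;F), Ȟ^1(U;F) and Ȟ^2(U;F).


Ȟ^0 = 0, Ȟ^1 = Z ⊕ Z/2, Ȟ^2 = 0

nonempty overlaps:
  A12={q,t} A13={p} A14={v} A15={w} A23={r} A45={s}
C dims 5,6; δ0: rk 5, SNF 1^4·2
degree 0: 5−5−0 = 0 → Ȟ^0 ≅ 0
degree 1: 6−0−5 = 1 plus torsion [2] → Ȟ^1 ≅ Z ⊕ Z/2
degree 2: 0−0−0 = 0 → Ȟ^2 ≅ 0


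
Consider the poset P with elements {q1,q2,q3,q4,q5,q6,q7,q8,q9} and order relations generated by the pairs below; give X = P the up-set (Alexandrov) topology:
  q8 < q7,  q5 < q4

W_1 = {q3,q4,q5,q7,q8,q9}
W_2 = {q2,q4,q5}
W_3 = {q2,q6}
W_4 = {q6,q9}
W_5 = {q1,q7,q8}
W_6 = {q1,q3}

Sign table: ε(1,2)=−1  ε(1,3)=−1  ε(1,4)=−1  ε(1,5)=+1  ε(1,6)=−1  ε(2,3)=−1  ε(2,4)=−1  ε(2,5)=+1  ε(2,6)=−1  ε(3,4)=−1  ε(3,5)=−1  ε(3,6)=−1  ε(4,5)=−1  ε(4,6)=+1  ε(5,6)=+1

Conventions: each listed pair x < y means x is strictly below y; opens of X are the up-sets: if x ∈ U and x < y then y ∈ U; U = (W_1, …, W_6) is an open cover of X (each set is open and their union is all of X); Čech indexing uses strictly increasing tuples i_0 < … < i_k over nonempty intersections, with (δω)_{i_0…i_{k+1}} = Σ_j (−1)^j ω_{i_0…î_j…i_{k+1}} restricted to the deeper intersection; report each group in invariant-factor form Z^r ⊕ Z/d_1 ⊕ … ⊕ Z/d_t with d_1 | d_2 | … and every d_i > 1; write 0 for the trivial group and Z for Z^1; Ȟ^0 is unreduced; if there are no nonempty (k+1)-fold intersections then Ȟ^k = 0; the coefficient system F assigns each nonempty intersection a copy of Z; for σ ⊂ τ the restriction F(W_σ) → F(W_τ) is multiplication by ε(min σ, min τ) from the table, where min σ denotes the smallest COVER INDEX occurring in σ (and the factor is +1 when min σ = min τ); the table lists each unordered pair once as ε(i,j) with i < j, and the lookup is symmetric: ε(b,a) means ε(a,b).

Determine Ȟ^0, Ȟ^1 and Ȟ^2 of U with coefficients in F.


nonempty intersections:
  W12={q4,q5} W14={q9} W15={q7,q8} W16={q3} W23={q2} W34={q6} W56={q1}
C dims 6,7; δ0: rk 6, SNF 1^5·2
Ȟ^0: (6−6)−0=0 ⇒ 0
Ȟ^1: (7−0)−6=1 plus torsion [2] ⇒ Z ⊕ Z/2
Ȟ^2: (0−0)−0=0 ⇒ 0

Ȟ^0 ≅ 0, Ȟ^1 ≅ Z ⊕ Z/2 and Ȟ^2 ≅ 0


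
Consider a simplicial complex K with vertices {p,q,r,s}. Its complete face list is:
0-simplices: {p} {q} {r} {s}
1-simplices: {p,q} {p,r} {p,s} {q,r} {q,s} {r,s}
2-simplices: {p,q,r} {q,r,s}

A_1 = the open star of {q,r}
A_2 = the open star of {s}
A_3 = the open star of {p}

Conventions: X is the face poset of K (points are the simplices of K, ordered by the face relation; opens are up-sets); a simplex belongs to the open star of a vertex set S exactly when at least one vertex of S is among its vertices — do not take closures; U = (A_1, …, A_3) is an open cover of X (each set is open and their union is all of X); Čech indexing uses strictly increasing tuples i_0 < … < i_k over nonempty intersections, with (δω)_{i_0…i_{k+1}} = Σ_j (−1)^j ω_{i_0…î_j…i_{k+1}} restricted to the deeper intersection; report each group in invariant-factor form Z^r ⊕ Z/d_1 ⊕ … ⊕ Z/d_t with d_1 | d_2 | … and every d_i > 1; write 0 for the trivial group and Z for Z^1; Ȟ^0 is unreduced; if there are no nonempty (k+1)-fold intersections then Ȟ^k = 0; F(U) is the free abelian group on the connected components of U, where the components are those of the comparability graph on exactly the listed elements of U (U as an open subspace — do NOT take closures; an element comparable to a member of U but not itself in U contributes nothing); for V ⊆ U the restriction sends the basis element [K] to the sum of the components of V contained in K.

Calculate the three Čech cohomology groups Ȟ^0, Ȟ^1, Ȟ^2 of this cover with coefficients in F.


nerve of the cover:
  A1={{q},{r},{p,q},{p,r},{q,r},{q,s},{r,s},{p,q,r},{q,r,s}} A2={{s},{p,s},{q,s},{r,s},{q,r,s}} A3={{p},{p,q},{p,r},{p,s},{p,q,r}}
  A12={{q,s},{r,s},{q,r,s}} A13={{p,q},{p,r},{p,q,r}} A23={{p,s}}
components per intersection:
  A1: {{q},{r},{p,q},{p,r},{q,r},{q,s},{r,s},{p,q,r},{q,r,s}}
  A2: {{s},{p,s},{q,s},{r,s},{q,r,s}}
  A3: {{p},{p,q},{p,r},{p,s},{p,q,r}}
  A12: {{q,s},{r,s},{q,r,s}}
  A13: {{p,q},{p,r},{p,q,r}}
  A23: {{p,s}}
C dims 3,3; δ0: rk 2, SNF 1^2
Ȟ^0 = (3 − 2) − 0 = 1, so Ȟ^0 ≅ Z
Ȟ^1 = (3 − 0) − 2 = 1, so Ȟ^1 ≅ Z
Ȟ^2 = (0 − 0) − 0 = 0, so Ȟ^2 ≅ 0

Ȟ^0 ≅ Z; Ȟ^1 ≅ Z; Ȟ^2 ≅ 0


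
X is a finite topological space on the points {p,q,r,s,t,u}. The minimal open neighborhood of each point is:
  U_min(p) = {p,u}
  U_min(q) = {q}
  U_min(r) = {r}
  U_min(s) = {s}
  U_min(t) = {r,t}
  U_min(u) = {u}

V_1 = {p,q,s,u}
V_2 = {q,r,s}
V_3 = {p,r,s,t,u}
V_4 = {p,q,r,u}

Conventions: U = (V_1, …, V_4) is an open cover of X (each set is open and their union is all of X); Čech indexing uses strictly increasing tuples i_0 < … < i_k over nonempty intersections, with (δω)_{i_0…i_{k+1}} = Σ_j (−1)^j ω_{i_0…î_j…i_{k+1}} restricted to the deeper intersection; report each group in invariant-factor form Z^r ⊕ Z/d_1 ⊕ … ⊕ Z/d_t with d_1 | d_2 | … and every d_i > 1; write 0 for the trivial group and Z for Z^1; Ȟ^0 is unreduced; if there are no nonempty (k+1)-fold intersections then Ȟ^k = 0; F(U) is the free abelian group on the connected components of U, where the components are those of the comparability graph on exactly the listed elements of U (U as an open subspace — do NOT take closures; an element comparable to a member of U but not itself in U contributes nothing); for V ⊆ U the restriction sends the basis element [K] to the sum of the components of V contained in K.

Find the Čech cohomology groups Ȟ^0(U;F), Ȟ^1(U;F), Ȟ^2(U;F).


Ȟ^0 ≅ Z^4, Ȟ^1 ≅ 0, Ȟ^2 ≅ 0

cover nerve:
  V12={q,s} V13={p,s,u} V14={p,q,u} V23={r,s} V24={q,r} V34={p,r,u}
  V123={s} V124={q} V134={p,u} V234={r}
components per intersection:
  V1: {p,u} {q} {s}
  V2: {q} {r} {s}
  V3: {p,u} {r,t} {s}
  V4: {p,u} {q} {r}
  V12: {q} {s}
  V13: {p,u} {s}
  V14: {p,u} {q}
  V23: {r} {s}
  V24: {q} {r}
  V34: {p,u} {r}
  V123: {s}
  V124: {q}
  V134: {p,u}
  V234: {r}
C dims 12,12,4; δ0: rk 8, SNF 1^8; δ1: rk 4, SNF 1^4
Ȟ^0: (12−8)−0=4 ⇒ Z^4
Ȟ^1: (12−4)−8=0 ⇒ 0
Ȟ^2: (4−0)−4=0 ⇒ 0
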